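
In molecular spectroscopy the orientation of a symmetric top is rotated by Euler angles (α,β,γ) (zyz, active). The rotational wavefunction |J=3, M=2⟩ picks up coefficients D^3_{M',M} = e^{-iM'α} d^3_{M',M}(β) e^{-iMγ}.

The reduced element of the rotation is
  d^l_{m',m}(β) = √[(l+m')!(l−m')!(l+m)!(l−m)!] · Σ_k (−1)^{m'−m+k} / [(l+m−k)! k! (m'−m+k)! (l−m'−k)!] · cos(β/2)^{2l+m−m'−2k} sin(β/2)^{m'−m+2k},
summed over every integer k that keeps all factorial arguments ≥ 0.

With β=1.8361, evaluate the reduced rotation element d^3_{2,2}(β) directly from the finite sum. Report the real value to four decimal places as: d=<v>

d=-0.3792

d^3_{2,2}(β=1.8361) via the finite sum:
c=cos(1.836100/2)=0.607370, s=sin(1.836100/2)=0.794419; N=√[120·1·120·1]=120.000000
k: max(0,(2)−(2))=0 … min(3+(2),3−(2))=1
  k=0: (−1)^0·120.0000/(120)·0.6074^6·0.7944^0 = +0.050202
  k=1: (−1)^1·120.0000/(24)·0.6074^4·0.7944^2 = -0.429421
d^3_{2,2}(1.8361) = +0.050202 -0.429421 = -0.379219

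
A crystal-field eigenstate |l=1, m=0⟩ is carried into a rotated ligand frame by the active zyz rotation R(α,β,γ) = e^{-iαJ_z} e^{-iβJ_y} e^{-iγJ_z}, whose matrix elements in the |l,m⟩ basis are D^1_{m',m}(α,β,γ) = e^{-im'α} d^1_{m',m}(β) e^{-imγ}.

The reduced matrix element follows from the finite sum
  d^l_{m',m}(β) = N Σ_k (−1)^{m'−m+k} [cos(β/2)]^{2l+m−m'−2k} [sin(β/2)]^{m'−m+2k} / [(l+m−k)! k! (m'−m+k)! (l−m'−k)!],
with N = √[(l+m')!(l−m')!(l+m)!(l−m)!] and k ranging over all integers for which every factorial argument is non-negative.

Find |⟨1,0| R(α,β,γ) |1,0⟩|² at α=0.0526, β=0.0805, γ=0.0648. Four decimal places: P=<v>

P=0.9935

Split into d^1_{0,0}(β=0.0805) × two z-phases.
c=cos(0.080500/2)=0.999190, s=sin(0.080500/2)=0.040239; N=√[1·1·1·1]=1.000000
The bounds max(0,m−m')=0 and min(l+m,l−m')=1 give 2 terms
  k=0: (−1)^0·1.0000/(1)·0.9992^2·0.0402^0 = +0.998381
  k=1: (−1)^1·1.0000/(1)·0.9992^0·0.0402^2 = -0.001619
d^1_{0,0}(0.0805) = +0.998381 -0.001619 = +0.996762
|D^1_{0,0}|² = |d^1_{0,0}(β)|² = (+0.996762)² = 0.993534 (the z-rotation phases have unit modulus)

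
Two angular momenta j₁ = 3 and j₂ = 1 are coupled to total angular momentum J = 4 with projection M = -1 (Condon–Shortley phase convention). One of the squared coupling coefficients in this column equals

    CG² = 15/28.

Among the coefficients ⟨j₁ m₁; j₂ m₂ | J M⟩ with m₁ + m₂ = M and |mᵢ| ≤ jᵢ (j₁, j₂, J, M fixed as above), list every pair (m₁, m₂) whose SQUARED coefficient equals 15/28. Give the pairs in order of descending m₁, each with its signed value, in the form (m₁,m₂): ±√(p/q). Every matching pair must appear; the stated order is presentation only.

Admissible pairs with m₁+m₂ = M = -1: (-2,1), (-1,0), (0,-1)
  (m₁,m₂)=(0,-1): CG² = 5/14, CG = +√(5/14)
  (m₁,m₂)=(-1,0): CG² = 15/28, CG = +√(15/28)   ← matches the target
  (m₁,m₂)=(-2,1): CG² = 3/28, CG = +√(3/28)
Pairs with CG² = 15/28: (-1,0): +√(15/28)

(-1,0): +√(15/28)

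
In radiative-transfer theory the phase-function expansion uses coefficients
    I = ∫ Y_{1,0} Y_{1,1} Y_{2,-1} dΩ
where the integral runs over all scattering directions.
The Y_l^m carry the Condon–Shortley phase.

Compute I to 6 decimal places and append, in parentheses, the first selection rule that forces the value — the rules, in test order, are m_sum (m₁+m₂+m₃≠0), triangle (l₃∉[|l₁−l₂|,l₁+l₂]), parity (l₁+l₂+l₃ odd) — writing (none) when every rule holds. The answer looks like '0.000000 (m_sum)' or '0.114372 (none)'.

m-sum 0 ✓  L=4 even ✓  0≤2≤2 ✓
Π(2lᵢ+1) = 3×3×5 = 45
triangle coeff Δ(1,1,2) = 1/30
Σ_t [0,0]: t=0:+1/1 = 1/1
(3j)²=2/15 [(1 1 2; 0 0 0)], sign=+1
Σ_t [0,0]: t=0:+1/2 = 1/2
(3j)²=1/10 [(1 1 2; 0 1 -1)], sign=-1
⇒ 4πI² = 3/5
I = (-1)√(3/5/(4π)) = -0.21850969
No selection rule forces the value: the integral is nonzero (none).

-0.218510 (none)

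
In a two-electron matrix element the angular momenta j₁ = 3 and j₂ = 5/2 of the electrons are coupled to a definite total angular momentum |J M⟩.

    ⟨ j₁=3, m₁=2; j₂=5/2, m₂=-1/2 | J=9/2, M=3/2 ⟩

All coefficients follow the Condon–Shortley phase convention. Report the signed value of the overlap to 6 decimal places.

+0.604815

triangle: 1!*5!*4!/11! = 2880/39916800
(j±m)!: 5!*1!*2!*3!*6!*3! = 6220800
prefactor² = (2J+1)*Δ*N² = 345600/77
  k=0: +1/(0!*1!*1!*2!*4!*2!) = 1/96
  k=1: −1/(1!*0!*0!*1!*5!*3!) = -1/720
Σ = 13/1440  ⇒  CG² = 345600/77*(13/1440)² = 169/462
CG = +√(169/462) = +0.604815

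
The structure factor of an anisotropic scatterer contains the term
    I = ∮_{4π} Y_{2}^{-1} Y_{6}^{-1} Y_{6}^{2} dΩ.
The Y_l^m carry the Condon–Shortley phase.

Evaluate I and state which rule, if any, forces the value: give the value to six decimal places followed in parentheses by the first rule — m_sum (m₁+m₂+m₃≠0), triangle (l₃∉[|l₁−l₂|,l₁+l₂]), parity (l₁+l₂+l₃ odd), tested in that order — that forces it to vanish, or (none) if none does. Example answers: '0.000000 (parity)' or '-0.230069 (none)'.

Checks pass: Σm=0; 14 even; l₃=6∈[4,8].
(2·2+1)(2·6+1)(2·6+1) = 845
Δ: 2! 2! 10! / 15! → 1/90090
sum: t=0:+1/69120 t=1:−1/14400 t=2:+1/69120 = -7/172800
3j²(2 6 6; 0 0 0) = Δ·Π!·Σ² = 14/715  (sign -1)
sum: t=1:−1/34560 t=2:+1/60480 = -1/80640
3j²(2 6 6; -1 -1 2) = Δ·Π!·Σ² = 6/1001  (sign -1)
combine: 4πI² = 845·14/715·6/1001 = 12/121
take √, sign +1: I = 0.08883682
No selection rule forces the value: the integral is nonzero (none).

0.088837 (none)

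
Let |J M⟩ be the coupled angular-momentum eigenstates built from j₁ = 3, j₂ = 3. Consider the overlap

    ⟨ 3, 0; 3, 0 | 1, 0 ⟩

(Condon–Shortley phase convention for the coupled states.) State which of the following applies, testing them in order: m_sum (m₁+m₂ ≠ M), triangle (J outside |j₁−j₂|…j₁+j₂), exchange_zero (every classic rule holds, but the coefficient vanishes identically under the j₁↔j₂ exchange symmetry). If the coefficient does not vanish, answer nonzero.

m-sum: m₁+m₂ = 0+0 = 0, M = 0  ✓
triangle: |j₁−j₂| = 0 ≤ J = 1 ≤ j₁+j₂ = 6  ✓
exchange: j₁=j₂ and m₁=m₂, and (−1)^(j₁+j₂−J) = (−1)^5 = −1 forces ⟨j₁m₁;j₂m₂|JM⟩ = −⟨j₂m₂;j₁m₁|JM⟩ = −⟨j₁m₁;j₂m₂|JM⟩ ⇒ the coefficient vanishes identically
Racah sum check: Σ_k collapses to 0 ⇒ CG = 0

exchange_zero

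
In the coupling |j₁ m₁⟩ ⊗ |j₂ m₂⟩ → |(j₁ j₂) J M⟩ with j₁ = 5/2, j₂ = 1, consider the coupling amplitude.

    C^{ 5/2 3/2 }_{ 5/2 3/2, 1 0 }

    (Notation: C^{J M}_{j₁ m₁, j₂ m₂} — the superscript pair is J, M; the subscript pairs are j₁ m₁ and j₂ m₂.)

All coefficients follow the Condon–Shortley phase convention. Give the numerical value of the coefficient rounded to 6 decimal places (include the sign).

j₁+j₂−J=1  J+j₁−j₂=4  J−j₁+j₂=1  j₁+j₂+J+1=7
(j₁±m₁, j₂±m₂, J±M) = (4,1,1,1,4,1)
P² = 576/35
sum k=0..1:
  [0] +1/6 = 1/6
  [1] −1/24 = -1/24
S = 1/8
C² = P²·S² = 9/35 ; C = +0.507093

+√(9/35) = +0.507093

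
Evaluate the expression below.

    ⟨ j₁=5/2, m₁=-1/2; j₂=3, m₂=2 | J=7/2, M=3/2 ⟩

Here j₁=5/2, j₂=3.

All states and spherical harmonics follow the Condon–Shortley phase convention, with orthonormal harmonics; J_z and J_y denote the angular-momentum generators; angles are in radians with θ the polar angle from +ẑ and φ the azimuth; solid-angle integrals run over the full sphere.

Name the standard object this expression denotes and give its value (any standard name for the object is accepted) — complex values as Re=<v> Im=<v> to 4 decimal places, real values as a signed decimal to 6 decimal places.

Clebsch–Gordan coefficient, +√(2/21) ≈ +0.308607

This is a Clebsch–Gordan (vector-coupling) coefficient.
j₁+j₂−J=2  J+j₁−j₂=3  J−j₁+j₂=4  j₁+j₂+J+1=10
(j₁±m₁, j₂±m₂, J±M) = (2,3,5,1,5,2)
P² = 1536/7
sum k=1..2:
  [1] −1/48 = -1/48
  [2] +1/24 = 1/24
S = 1/48
C² = P²·S² = 2/21 ; C = +0.308607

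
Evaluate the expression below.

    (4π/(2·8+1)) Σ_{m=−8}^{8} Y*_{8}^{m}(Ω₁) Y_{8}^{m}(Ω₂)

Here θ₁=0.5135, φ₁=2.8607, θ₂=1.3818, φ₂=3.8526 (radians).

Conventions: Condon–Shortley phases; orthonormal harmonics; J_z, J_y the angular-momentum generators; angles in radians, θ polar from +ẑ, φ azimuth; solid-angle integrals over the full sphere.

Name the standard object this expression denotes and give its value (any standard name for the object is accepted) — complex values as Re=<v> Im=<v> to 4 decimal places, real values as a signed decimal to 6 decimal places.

Legendre polynomial (addition theorem), -0.233858

This sum is the spherical-harmonic addition theorem: it equals the Legendre polynomial P_l(cos γ) of the angle γ between the two directions.
Summing Y*_{l m}(θ₁,φ₁)·Y_{l m}(θ₂,φ₂) over m ∈ [−8, 8]; prefactor 4π/(2·8+1) = 0.739198:
  [-8]  conj(Y_{8,-8})(Ω₁) = -0.001094-0.001363i ; Y_{8,-8}(Ω₂) = +0.369671+0.250270i ; Δ = -0.000063-0.000778i
  [-7]  conj(Y_{8,-7})(Ω₁) = +0.004775+0.011438i ; Y_{8,-7}(Ω₂) = -0.089348-0.329671i ; Δ = +0.003344-0.002596i
  [-6]  conj(Y_{8,-6})(Ω₁) = -0.006276-0.054542i ; Y_{8,-6}(Ω₂) = +0.068646-0.143444i ; Δ = -0.008254-0.002844i
  [-5]  conj(Y_{8,-5})(Ω₁) = -0.028110+0.167438i ; Y_{8,-5}(Ω₂) = -0.315929+0.138608i ; Δ = -0.014327-0.056795i
  [-4]  conj(Y_{8,-4})(Ω₁) = +0.159208-0.331934i ; Y_{8,-4}(Ω₂) = -0.049145-0.015071i ; Δ = -0.012827+0.013913i
  [-3]  conj(Y_{8,-3})(Ω₁) = -0.343464+0.385250i ; Y_{8,-3}(Ω₂) = +0.176622+0.280329i ; Δ = -0.168660-0.028239i
  [-2]  conj(Y_{8,-2})(Ω₁) = +0.274959-0.173070i ; Y_{8,-2}(Ω₂) = -0.000327+0.002181i ; Δ = +0.000288+0.000656i
  [-1]  conj(Y_{8,-1})(Ω₁) = +0.216891-0.062578i ; Y_{8,-1}(Ω₂) = +0.243925-0.210088i ; Δ = +0.039758-0.060830i
  [+0]  conj(Y_{8,0})(Ω₁) = -0.414694-0.000000i ; Y_{8,0}(Ω₂) = -0.012340+0.000000i ; Δ = +0.005117+0.000000i
  [+1]  conj(Y_{8,1})(Ω₁) = -0.216891-0.062578i ; Y_{8,1}(Ω₂) = -0.243925-0.210088i ; Δ = +0.039758+0.060830i
  [+2]  conj(Y_{8,2})(Ω₁) = +0.274959+0.173070i ; Y_{8,2}(Ω₂) = -0.000327-0.002181i ; Δ = +0.000288-0.000656i
  [+3]  conj(Y_{8,3})(Ω₁) = +0.343464+0.385250i ; Y_{8,3}(Ω₂) = -0.176622+0.280329i ; Δ = -0.168660+0.028239i
  [+4]  conj(Y_{8,4})(Ω₁) = +0.159208+0.331934i ; Y_{8,4}(Ω₂) = -0.049145+0.015071i ; Δ = -0.012827-0.013913i
  [+5]  conj(Y_{8,5})(Ω₁) = +0.028110+0.167438i ; Y_{8,5}(Ω₂) = +0.315929+0.138608i ; Δ = -0.014327+0.056795i
  [+6]  conj(Y_{8,6})(Ω₁) = -0.006276+0.054542i ; Y_{8,6}(Ω₂) = +0.068646+0.143444i ; Δ = -0.008254+0.002844i
  [+7]  conj(Y_{8,7})(Ω₁) = -0.004775+0.011438i ; Y_{8,7}(Ω₂) = +0.089348-0.329671i ; Δ = +0.003344+0.002596i
  [+8]  conj(Y_{8,8})(Ω₁) = -0.001094+0.001363i ; Y_{8,8}(Ω₂) = +0.369671-0.250270i ; Δ = -0.000063+0.000778i
Σ over m = -0.316367+0.000000i; ×(4π/17) → -0.233858+0.000000i. Real part: -0.233858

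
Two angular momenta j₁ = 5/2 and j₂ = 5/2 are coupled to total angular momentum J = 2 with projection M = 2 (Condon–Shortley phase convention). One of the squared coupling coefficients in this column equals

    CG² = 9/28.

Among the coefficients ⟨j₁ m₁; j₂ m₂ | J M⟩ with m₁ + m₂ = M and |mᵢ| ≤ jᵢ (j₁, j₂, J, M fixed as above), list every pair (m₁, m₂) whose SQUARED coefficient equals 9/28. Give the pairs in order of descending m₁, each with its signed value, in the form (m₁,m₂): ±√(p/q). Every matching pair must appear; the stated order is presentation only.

(3/2,1/2): −√(9/28); (1/2,3/2): +√(9/28)

Admissible pairs with m₁+m₂ = M = 2: (-1/2,5/2), (1/2,3/2), (3/2,1/2), (5/2,-1/2)
  (m₁,m₂)=(5/2,-1/2): CG² = 5/28, CG = +√(5/28)
  (m₁,m₂)=(3/2,1/2): CG² = 9/28, CG = −√(9/28)   ← matches the target
  (m₁,m₂)=(1/2,3/2): CG² = 9/28, CG = +√(9/28)   ← matches the target
  (m₁,m₂)=(-1/2,5/2): CG² = 5/28, CG = −√(5/28)
Pairs with CG² = 9/28: (3/2,1/2): −√(9/28); (1/2,3/2): +√(9/28)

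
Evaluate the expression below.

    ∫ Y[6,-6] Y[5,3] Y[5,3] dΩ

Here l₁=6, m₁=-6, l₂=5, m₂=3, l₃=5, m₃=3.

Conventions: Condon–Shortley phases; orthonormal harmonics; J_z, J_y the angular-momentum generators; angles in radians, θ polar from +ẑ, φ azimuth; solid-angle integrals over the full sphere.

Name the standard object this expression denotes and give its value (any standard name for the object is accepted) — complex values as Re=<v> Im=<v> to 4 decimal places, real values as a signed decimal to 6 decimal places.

Gaunt coefficient, +0.186530

This is a Gaunt coefficient — the integral of a triple product of spherical harmonics over the sphere.
m-sum 0 ✓  L=16 even ✓  1≤5≤11 ✓
Π(2lᵢ+1) = 13×11×11 = 1573
triangle coeff Δ(6,5,5) = 1/28588560
Σ_t [1,5]: t=1:−1/345600 t=2:+1/13824 t=3:−1/5184 t=4:+1/13824 t=5:−1/345600 = -7/129600
(3j)²=80/7293 [(6 5 5; 0 0 0)], sign=+1
Σ_t [6,6]: t=6:+1/2073600 = 1/2073600
(3j)²=28/1105 [(6 5 5; -6 3 3)], sign=+1
⇒ 4πI² = 4928/11271
I = (+1)√(4928/11271/(4π)) = 0.18653022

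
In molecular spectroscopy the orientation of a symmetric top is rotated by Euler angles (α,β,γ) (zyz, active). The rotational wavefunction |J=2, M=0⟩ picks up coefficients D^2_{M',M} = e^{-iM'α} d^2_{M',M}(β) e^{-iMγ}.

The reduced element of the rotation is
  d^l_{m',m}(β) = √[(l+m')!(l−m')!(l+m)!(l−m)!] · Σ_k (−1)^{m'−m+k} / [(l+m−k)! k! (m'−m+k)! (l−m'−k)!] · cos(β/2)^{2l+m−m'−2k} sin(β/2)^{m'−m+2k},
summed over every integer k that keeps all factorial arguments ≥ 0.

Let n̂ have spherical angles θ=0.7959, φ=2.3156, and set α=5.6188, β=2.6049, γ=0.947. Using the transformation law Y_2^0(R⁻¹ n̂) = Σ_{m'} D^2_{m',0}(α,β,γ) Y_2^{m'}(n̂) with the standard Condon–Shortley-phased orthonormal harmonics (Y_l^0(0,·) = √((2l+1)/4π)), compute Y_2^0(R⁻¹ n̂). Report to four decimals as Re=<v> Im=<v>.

Re=0.5599 Im=0.0000

Need the full column D^2_{m',0} for m'=−2..2 at α=5.6188, β=2.6049, γ=0.9470.
cos(β/2)=0.265137, sin(β/2)=0.964211
d^2_{-2,0}: single k=2 term ⇒ +0.160089;  D = +0.038368-0.155423i
d^2_{-1,0}: k∈[1..2] ⇒ +0.044021 -0.582187 = -0.538166;  D = -0.423696+0.331820i
d^2_{0,0}: k∈[0..2] ⇒ +0.004942 -0.261424 +0.864346 = +0.607864;  D = +0.607864+0.000000i
d^2_{1,0}: k∈[0..1] ⇒ -0.044021 +0.582187 = +0.538166;  D = +0.423696+0.331820i
d^2_{2,0}: single k=0 term ⇒ +0.160089;  D = +0.038368+0.155423i
Y_2^{m'}(θ=0.7959,φ=2.3156) and Σ D·Y over m':
  (+0.0384-0.1554i)·(-0.0160+0.1965i)  (-0.4237+0.3318i)·(-0.2618-0.2839i)  (+0.6079+0.0000i)·(+0.1478+0.0000i)  (+0.4237+0.3318i)·(+0.2618-0.2839i)  (+0.0384+0.1554i)·(-0.0160-0.1965i)
Y_2^0(R⁻¹ n̂) = +0.559937+0.000000i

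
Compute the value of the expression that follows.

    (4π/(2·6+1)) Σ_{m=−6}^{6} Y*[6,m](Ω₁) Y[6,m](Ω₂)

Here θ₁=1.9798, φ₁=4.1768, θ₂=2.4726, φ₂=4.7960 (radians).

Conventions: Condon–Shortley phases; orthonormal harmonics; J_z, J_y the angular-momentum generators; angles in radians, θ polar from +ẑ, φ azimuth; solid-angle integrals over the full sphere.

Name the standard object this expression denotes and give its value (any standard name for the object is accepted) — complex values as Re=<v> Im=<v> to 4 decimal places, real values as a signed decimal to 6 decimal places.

Legendre polynomial (addition theorem), -0.345742

This sum is the spherical-harmonic addition theorem: it equals the Legendre polynomial P_l(cos γ) of the angle γ between the two directions.
Expand P_6 via completeness: Σ_{m} conj(Y_{6,m}) at Ω₁ times Y_{6,m} at Ω₂ —
  m=-6: Y*=+0.287464-0.020716i  Y=-0.024104+0.013220i  product -0.006655+0.004300i
  m=-5: Y*=+0.193531-0.387062i  Y=-0.048902-0.110081i  product -0.052072-0.002376i
  m=-4: Y*=-0.101184-0.157321i  Y=+0.287646-0.099956i  product -0.044830-0.035139i
  m=-3: Y*=+0.252000-0.009069i  Y=+0.114033+0.445042i  product +0.032772+0.111117i
  m=-2: Y*=+0.134171-0.245821i  Y=-0.298877+0.050450i  product -0.027699+0.080239i
  m=-1: Y*=+0.082906+0.139702i  Y=+0.016149+0.192698i  product -0.025582+0.018232i
  m=+0: Y*=+0.295034-0.000000i  Y=-0.371281+0.000000i  product -0.109541+0.000000i
  m=+1: Y*=-0.082906+0.139702i  Y=-0.016149+0.192698i  product -0.025582-0.018232i
  m=+2: Y*=+0.134171+0.245821i  Y=-0.298877-0.050450i  product -0.027699-0.080239i
  m=+3: Y*=-0.252000-0.009069i  Y=-0.114033+0.445042i  product +0.032772-0.111117i
  m=+4: Y*=-0.101184+0.157321i  Y=+0.287646+0.099956i  product -0.044830+0.035139i
  m=+5: Y*=-0.193531-0.387062i  Y=+0.048902-0.110081i  product -0.052072+0.002376i
  m=+6: Y*=+0.287464+0.020716i  Y=-0.024104-0.013220i  product -0.006655-0.004300i
Total Σ_m = -0.357673-0.000000i. Multiply by 0.966644: -0.345742-0.000000i. P_6(cos γ) = -0.345742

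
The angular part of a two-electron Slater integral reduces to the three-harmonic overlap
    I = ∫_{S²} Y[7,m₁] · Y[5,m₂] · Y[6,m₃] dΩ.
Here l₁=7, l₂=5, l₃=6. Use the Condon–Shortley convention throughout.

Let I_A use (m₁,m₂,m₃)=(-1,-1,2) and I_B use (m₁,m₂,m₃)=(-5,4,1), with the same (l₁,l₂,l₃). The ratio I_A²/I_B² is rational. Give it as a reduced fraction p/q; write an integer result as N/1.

Shared (l₁,l₂,l₃)=(7,5,6): N and (l;000)² cancel in I_A²/I_B².
A: Δ = 6!·8!·4!/19! = 1/174594420; Racah Σ t=0..4: t=0:+1/696729600 t=1:−1/3628800 t=2:+1/276480 t=3:−1/155520 t=4:+1/663552 = -367/232243200; ⇒ 3j(7 5 6; -1 -1 2)² = 134689/19399380, sgn -1
B: Δ = 6!·8!·4!/19! = 1/174594420; Racah Σ t=5..6: t=5:−1/14515200 t=6:+1/6220800 = 1/10886400; ⇒ 3j(7 5 6; -5 4 1)² = 128/12597, sgn -1
I_A²/I_B² = (134689/19399380)/(128/12597) = 134689/197120

134689/197120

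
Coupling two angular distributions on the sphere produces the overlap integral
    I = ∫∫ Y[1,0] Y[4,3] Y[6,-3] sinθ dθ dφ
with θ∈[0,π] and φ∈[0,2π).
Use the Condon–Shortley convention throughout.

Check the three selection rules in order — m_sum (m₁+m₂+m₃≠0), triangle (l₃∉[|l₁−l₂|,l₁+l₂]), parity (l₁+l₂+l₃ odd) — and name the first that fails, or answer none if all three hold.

triangle

azimuthal sum: 0 + 3 − 3 = 0  ✓
l₃ must lie in [3,5]; have l₃=6  ✗
L = 1 + 4 + 6 = 11 (odd)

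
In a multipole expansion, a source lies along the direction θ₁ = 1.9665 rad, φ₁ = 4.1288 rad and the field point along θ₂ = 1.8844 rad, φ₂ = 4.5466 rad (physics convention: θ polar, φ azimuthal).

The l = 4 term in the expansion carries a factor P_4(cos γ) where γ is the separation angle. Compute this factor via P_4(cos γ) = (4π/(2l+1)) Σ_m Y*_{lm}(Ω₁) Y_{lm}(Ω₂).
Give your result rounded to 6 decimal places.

Addition theorem: P_4(cos γ) = (4π/9) Σ_m Y*_{lm}(Ω₁) Y_{lm}(Ω₂), m = −4…4:
  [-4]  conj(Y_{4,-4})(Ω₁) = -0.22183 - 0.23174j ; Y_{4,-4}(Ω₂) = 0.28552 + 0.22304j ; Δ = -0.01165 - 0.11564j
  [-3]  conj(Y_{4,-3})(Ω₁) = -0.37292 + 0.06785j ; Y_{4,-3}(Ω₂) = -0.15856 + 0.29207j ; Δ = 0.03931 - 0.11968j
  [-2]  conj(Y_{4,-2})(Ω₁) = -0.00448 + 0.01049j ; Y_{4,-2}(Ω₂) = 0.09555 + 0.03290j ; Δ = -0.00077 + 0.00085j
  [-1]  conj(Y_{4,-1})(Ω₁) = -0.18172 - 0.27521j ; Y_{4,-1}(Ω₂) = -0.05347 + 0.31955j ; Δ = 0.09766 - 0.04335j
  [+0]  conj(Y_{4,0})(Ω₁) = -0.07243 + 0.00000j ; Y_{4,0}(Ω₂) = 0.04887 + 0.00000j ; Δ = -0.00354 + 0.00000j
  [+1]  conj(Y_{4,1})(Ω₁) = 0.18172 - 0.27521j ; Y_{4,1}(Ω₂) = 0.05347 + 0.31955j ; Δ = 0.09766 + 0.04335j
  [+2]  conj(Y_{4,2})(Ω₁) = -0.00448 - 0.01049j ; Y_{4,2}(Ω₂) = 0.09555 - 0.03290j ; Δ = -0.00077 - 0.00085j
  [+3]  conj(Y_{4,3})(Ω₁) = 0.37292 + 0.06785j ; Y_{4,3}(Ω₂) = 0.15856 + 0.29207j ; Δ = 0.03931 + 0.11968j
  [+4]  conj(Y_{4,4})(Ω₁) = -0.22183 + 0.23174j ; Y_{4,4}(Ω₂) = 0.28552 - 0.22304j ; Δ = -0.01165 + 0.11564j
Total Σ_m = 0.24556 + 0.00000j. Multiply by 1.396263: 0.34287 + 0.00000j. P_4(cos γ) = 0.342867

0.342867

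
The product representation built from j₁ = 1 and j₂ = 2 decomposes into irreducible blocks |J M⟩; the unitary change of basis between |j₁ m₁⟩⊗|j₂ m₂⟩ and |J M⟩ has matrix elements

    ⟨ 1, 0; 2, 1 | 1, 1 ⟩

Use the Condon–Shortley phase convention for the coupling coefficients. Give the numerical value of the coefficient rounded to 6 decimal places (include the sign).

triangle: 2!×0!×2!/5! = 4/120
(j±m)!: 1!×1!×3!×1!×2!×0! = 12
prefactor² = (2J+1)×Δ×N² = 6/5
  k=1: −1/(1!×1!×0!×2!×0!×0!) = -1/2
Σ = -1/2  ⇒  CG² = 6/5×(-1/2)² = 3/10
CG = −√(3/10) = -0.547723

−√(3/10) = -0.547723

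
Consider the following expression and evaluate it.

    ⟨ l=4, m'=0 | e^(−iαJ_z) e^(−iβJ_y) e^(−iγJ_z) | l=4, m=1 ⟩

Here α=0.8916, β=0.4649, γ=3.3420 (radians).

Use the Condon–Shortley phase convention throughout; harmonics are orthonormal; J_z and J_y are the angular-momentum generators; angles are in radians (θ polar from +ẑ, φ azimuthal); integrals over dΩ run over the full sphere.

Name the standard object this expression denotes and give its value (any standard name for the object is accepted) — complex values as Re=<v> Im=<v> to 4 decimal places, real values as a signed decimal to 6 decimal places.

This is a Wigner D-matrix element — the rotation-matrix element ⟨l m'| R(α,β,γ) |l m⟩ in the angular-momentum basis.
Split into d^4_{0,1}(β=0.4649) × two z-phases.
Half-angle: c=0.973105, s=0.230362. N=√(24·24·120·6)=643.987578
The bounds max(0,m−m')=1 and min(l+m,l−m')=4 give 4 terms
  k=1: (−1)^0·643.9876/(144)·0.9731^7·0.2304^1 = +0.851225
  k=2: (−1)^1·643.9876/(24)·0.9731^5·0.2304^3 = -0.286219
  k=3: (−1)^2·643.9876/(24)·0.9731^3·0.2304^5 = +0.016040
  k=4: (−1)^3·643.9876/(144)·0.9731^1·0.2304^7 = -0.000150
d^4_{0,1}(0.4649) = +0.851225 -0.286219 +0.016040 -0.000150 = +0.580895
Phases: e^{-i·(0)·0.8916}=+1.000000+0.000000i, e^{-i·(1)·3.3420}=-0.979986+0.199069i ⇒ D=-0.569269+0.115638i

Wigner D-matrix element, Re=-0.5693 Im=0.1156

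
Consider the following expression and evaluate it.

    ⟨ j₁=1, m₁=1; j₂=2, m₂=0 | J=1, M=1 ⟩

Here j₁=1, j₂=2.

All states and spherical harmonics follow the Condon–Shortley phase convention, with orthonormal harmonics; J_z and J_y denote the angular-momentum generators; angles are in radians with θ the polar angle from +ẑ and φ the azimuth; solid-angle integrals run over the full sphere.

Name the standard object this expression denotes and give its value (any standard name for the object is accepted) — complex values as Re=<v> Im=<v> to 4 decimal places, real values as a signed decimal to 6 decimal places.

Clebsch–Gordan coefficient, +√(1/10) ≈ +0.316228

This is a Clebsch–Gordan (vector-coupling) coefficient.
√[3·2!0!2!/5! · 2!0!2!2!2!0!] = √(8/5)
  +(−1)^0/∏(0,2,0,2,0,0)! = 1/4  (running 1/4)
⟨..|..⟩ = √(8/5)·(1/4) = +0.316228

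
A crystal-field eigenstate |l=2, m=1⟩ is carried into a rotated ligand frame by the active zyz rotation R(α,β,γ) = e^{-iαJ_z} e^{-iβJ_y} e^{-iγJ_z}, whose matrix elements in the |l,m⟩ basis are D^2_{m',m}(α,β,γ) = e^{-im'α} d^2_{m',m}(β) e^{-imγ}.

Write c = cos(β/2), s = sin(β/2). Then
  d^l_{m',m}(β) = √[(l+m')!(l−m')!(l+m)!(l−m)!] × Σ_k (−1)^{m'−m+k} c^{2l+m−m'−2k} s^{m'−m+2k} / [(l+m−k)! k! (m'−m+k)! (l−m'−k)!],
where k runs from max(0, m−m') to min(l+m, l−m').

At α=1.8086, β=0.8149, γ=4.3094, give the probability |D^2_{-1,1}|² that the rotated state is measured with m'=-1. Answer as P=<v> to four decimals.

P=0.1387

First d^2_{-1,1}(β=0.8149), then the phase factors e^{-i(-1)α} and e^{-i(1)γ}:
With c≡cos(β/2)=0.918134 and s≡sin(β/2)=0.396269, N=[1·6·6·1]^{1/2}=6.000000
k∈{2,3} keeps every argument non-negative
  k=2: (−1)^0·6.0000/(2)·0.9181^2·0.3963^2 = +0.397114
  k=3: (−1)^1·6.0000/(6)·0.9181^0·0.3963^4 = -0.024658
d^2_{-1,1}(0.8149) = +0.397114 -0.024658 = +0.372455
|D^2_{-1,1}|² = |d^2_{-1,1}(β)|² = (+0.372455)² = 0.138723 (the z-rotation phases have unit modulus)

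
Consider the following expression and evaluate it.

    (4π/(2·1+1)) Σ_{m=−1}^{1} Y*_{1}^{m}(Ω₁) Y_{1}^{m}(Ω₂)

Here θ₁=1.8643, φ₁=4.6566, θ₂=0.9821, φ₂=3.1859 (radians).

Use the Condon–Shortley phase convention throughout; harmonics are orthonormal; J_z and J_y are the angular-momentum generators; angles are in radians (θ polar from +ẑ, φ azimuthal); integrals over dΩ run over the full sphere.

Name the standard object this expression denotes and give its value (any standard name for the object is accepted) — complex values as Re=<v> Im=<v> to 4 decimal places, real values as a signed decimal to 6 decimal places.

Legendre polynomial (addition theorem), -0.081092

This sum is the spherical-harmonic addition theorem: it equals the Legendre polynomial P_l(cos γ) of the angle γ between the two directions.
Term-by-term m-sum for l=1 (normalisation 4π/3 = 4.188790):
  term(m=-1) = +0.009496+0.094552i   from Y*(Ω₁)=-0.018441-0.330205i, Y(Ω₂)=-0.287053+0.012727i
  term(m=+0) = -0.038351-0.000000i   from Y*(Ω₁)=-0.141357-0.000000i, Y(Ω₂)=+0.271310+0.000000i
  term(m=+1) = +0.009496-0.094552i   from Y*(Ω₁)=+0.018441-0.330205i, Y(Ω₂)=+0.287053+0.012727i
Accumulated sum -0.019359+0.000000i; after 4π/(2l+1) scaling, -0.081092+0.000000i ⇒ P_1 = -0.081092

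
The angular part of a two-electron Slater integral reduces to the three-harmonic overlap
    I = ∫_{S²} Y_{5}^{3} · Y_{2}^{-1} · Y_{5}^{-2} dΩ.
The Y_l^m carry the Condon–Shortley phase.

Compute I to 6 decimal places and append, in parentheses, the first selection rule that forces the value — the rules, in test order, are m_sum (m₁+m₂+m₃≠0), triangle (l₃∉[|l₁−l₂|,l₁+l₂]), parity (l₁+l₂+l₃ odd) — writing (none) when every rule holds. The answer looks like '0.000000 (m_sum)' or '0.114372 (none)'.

Rules hold: Σm=0, L=12 even, 3≤5≤7.
N = 11·5·11 = 605
Δ = 2!·8!·2!/13! = 1/38610
Racah Σ t=0..2: t=0:+1/2880 t=1:−1/576 t=2:+1/2880 = -1/960
⇒ 3j(5 2 5; 0 0 0)² = 10/429, sgn +1
Racah Σ t=0..1: t=0:+1/2880 t=1:−1/10080 = 1/4032
⇒ 3j(5 2 5; 3 -1 -2)² = 10/429, sgn -1
4πI² = N·(3j₀)²·(3jₘ)² = 500/1521
I = -1·√(0.328731/4π) = -0.16173926
No selection rule forces the value: the integral is nonzero (none).

-0.161739 (none)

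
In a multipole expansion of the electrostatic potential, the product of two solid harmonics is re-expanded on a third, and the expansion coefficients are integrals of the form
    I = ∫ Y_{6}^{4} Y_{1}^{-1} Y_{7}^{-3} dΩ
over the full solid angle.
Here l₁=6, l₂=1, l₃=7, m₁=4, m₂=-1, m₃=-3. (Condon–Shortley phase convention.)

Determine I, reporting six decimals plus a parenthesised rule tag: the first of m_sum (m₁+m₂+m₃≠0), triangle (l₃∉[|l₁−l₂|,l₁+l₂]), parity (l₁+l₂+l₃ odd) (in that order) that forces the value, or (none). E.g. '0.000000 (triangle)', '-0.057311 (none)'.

-0.085707 (none)

Checks pass: Σm=0; 14 even; l₃=7∈[5,7].
(2·6+1)(2·1+1)(2·7+1) = 585
Δ: 0! 12! 2! / 15! → 1/1365
sum: t=0:+1/518400 = 1/518400
3j²(6 1 7; 0 0 0) = Δ·Π!·Σ² = 7/195  (sign -1)
sum: t=0:+1/14515200 = 1/14515200
3j²(6 1 7; 4 -1 -3) = Δ·Π!·Σ² = 2/455  (sign +1)
combine: 4πI² = 585·7/195·2/455 = 6/65
take √, sign -1: I = -0.08570655
No selection rule forces the value: the integral is nonzero (none).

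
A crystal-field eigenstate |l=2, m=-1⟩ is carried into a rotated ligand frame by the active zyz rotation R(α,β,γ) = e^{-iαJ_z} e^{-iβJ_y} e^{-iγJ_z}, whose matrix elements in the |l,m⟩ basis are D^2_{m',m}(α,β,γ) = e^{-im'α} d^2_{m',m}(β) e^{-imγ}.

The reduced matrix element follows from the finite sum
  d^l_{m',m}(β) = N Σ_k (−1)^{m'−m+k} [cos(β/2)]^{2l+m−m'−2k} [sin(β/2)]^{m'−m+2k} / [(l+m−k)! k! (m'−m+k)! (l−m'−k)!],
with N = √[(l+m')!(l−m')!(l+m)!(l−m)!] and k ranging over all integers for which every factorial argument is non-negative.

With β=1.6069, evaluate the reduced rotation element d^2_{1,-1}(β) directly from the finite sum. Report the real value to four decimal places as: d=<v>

d^2_{1,-1}(β=1.6069) via the finite sum:
c=cos(1.606900/2)=0.694228, s=sin(1.606900/2)=0.719755; N=√[6·1·1·6]=6.000000
k: max(0,(-1)−(1))=0 … min(2+(-1),2−(1))=1
  k=0: (−1)^2·6.0000/(2)·0.6942^2·0.7198^2 = +0.749023
  k=1: (−1)^3·6.0000/(6)·0.6942^0·0.7198^4 = -0.268374
d^2_{1,-1}(1.6069) = +0.749023 -0.268374 = +0.480649

d=0.4806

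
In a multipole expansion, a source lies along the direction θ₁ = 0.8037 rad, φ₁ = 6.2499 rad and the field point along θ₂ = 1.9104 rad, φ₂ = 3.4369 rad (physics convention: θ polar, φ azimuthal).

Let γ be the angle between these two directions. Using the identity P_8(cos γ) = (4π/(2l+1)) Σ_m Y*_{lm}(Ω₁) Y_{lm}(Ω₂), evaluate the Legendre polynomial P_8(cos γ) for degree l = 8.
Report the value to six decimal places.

Addition theorem: P_8(cos γ) = (4π/17) Σ_m Y*_{lm}(Ω₁) Y_{lm}(Ω₂), m = −8…8:
  term(m=-8) = -0.010436-0.005876i   from Y*(Ω₁)=+0.035884-0.009788i, Y(Ω₂)=-0.229105-0.226252i
  term(m=-7) = -0.043492-0.048662i   from Y*(Ω₁)=+0.139556-0.033118i, Y(Ω₂)=-0.216695-0.400117i
  term(m=-6) = -0.022371-0.052800i   from Y*(Ω₁)=+0.319789-0.064729i, Y(Ω₂)=-0.035097-0.172212i
  term(m=-5) = +0.008965+0.124015i   from Y*(Ω₁)=+0.454829-0.076402i, Y(Ω₂)=-0.025375+0.268401i
  term(m=-4) = -0.023786+0.090716i   from Y*(Ω₁)=+0.320489-0.042924i, Y(Ω₂)=-0.110151+0.268303i
  term(m=-3) = -0.008609+0.012998i   from Y*(Ω₁)=-0.106871+0.010707i, Y(Ω₂)=+0.091821-0.112422i
  term(m=-2) = -0.095780+0.073904i   from Y*(Ω₁)=-0.383923+0.025596i, Y(Ω₂)=+0.261149-0.175086i
  term(m=-1) = +0.006074-0.002071i   from Y*(Ω₁)=-0.073013+0.002431i, Y(Ω₂)=-0.084038+0.025565i
  term(m=+0) = -0.115125+0.000000i   from Y*(Ω₁)=+0.362794-0.000000i, Y(Ω₂)=-0.317328+0.000000i
  term(m=+1) = +0.006074+0.002071i   from Y*(Ω₁)=+0.073013+0.002431i, Y(Ω₂)=+0.084038+0.025565i
  term(m=+2) = -0.095780-0.073904i   from Y*(Ω₁)=-0.383923-0.025596i, Y(Ω₂)=+0.261149+0.175086i
  term(m=+3) = -0.008609-0.012998i   from Y*(Ω₁)=+0.106871+0.010707i, Y(Ω₂)=-0.091821-0.112422i
  term(m=+4) = -0.023786-0.090716i   from Y*(Ω₁)=+0.320489+0.042924i, Y(Ω₂)=-0.110151-0.268303i
  term(m=+5) = +0.008965-0.124015i   from Y*(Ω₁)=-0.454829-0.076402i, Y(Ω₂)=+0.025375+0.268401i
  term(m=+6) = -0.022371+0.052800i   from Y*(Ω₁)=+0.319789+0.064729i, Y(Ω₂)=-0.035097+0.172212i
  term(m=+7) = -0.043492+0.048662i   from Y*(Ω₁)=-0.139556-0.033118i, Y(Ω₂)=+0.216695-0.400117i
  term(m=+8) = -0.010436+0.005876i   from Y*(Ω₁)=+0.035884+0.009788i, Y(Ω₂)=-0.229105+0.226252i
Accumulated sum -0.493993-0.000000i; after 4π/(2l+1) scaling, -0.365158-0.000000i ⇒ P_8 = -0.365158

-0.365158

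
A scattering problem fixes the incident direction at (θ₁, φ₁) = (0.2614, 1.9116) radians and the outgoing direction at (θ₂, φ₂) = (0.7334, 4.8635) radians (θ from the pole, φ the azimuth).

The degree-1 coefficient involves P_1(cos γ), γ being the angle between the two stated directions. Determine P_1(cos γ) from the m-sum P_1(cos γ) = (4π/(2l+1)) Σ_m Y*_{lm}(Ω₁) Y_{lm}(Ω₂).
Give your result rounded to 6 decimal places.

Addition theorem: P_1(cos γ) = (4π/3) Σ_m Y*_{lm}(Ω₁) Y_{lm}(Ω₂), m = −1…1:
  term(m=-1) = -0.02028 - 0.00389j   from Y*(Ω₁)=-0.02984 + 0.08415j, Y(Ω₂)=0.03482 + 0.22864j
  term(m=+0) = 0.17133 + 0.00000j   from Y*(Ω₁)=0.47200 + 0.00000j, Y(Ω₂)=0.36298 + 0.00000j
  term(m=+1) = -0.02028 + 0.00389j   from Y*(Ω₁)=0.02984 + 0.08415j, Y(Ω₂)=-0.03482 + 0.22864j
Σ over m = 0.13077 + 0.00000j; ×(4π/3) → 0.54777 + 0.00000j. Real part: 0.547774

0.547774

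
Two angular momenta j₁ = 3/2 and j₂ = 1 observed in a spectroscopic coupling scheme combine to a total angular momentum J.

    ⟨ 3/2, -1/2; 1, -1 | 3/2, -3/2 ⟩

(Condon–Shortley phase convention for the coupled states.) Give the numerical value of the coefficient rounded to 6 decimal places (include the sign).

√[4·1!2!1!/5! · 1!2!0!2!0!3!] = √(8/5)
  +(−1)^0/∏(0,1,2,0,0,1)! = 1/2  (running 1/2)
⟨..|..⟩ = √(8/5)·(1/2) = +0.632456

+0.632456  (= +√(2/5))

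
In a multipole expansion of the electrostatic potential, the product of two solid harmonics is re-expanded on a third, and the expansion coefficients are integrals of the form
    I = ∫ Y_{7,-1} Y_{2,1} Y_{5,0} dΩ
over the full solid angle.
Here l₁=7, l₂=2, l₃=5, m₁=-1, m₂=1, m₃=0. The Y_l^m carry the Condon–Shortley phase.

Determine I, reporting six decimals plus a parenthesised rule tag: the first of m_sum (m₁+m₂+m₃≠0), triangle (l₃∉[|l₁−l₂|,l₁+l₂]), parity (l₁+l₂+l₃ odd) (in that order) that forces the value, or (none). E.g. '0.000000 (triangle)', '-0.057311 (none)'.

Checks pass: Σm=0; 14 even; l₃=5∈[5,9].
(2·7+1)(2·2+1)(2·5+1) = 825
Δ: 4! 10! 0! / 15! → 1/15015
sum: t=2:+1/57600 = 1/57600
3j²(7 2 5; 0 0 0) = Δ·Π!·Σ² = 21/715  (sign -1)
sum: t=3:−1/86400 = -1/86400
3j²(7 2 5; -1 1 0) = Δ·Π!·Σ² = 16/715  (sign +1)
combine: 4πI² = 825·21/715·16/715 = 1008/1859
take √, sign -1: I = -0.20772350
No selection rule forces the value: the integral is nonzero (none).

-0.207724 (none)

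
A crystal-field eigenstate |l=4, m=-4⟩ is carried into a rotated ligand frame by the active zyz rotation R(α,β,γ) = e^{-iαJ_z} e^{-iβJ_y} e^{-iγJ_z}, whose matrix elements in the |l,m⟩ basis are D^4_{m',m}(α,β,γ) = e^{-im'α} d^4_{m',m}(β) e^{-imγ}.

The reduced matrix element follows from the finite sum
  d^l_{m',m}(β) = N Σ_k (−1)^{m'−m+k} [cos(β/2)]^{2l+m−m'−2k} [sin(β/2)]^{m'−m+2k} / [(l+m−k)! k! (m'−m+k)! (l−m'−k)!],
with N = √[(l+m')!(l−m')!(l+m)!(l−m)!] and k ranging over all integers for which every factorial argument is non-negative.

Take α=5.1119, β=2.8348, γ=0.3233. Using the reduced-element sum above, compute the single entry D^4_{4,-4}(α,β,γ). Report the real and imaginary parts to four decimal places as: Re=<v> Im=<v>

Re=0.8679 Im=-0.2731

First d^4_{4,-4}(β=2.8348), then the phase factors e^{-i(4)α} and e^{-i(-4)γ}:
With c≡cos(β/2)=0.152795 and s≡sin(β/2)=0.988258, N=[40320·1·1·40320]^{1/2}=40320.000000
k: max(0,(-4)−(4))=0 … min(4+(-4),4−(4))=0
  k=0: (−1)^8·40320.0000/(40320)·0.1528^0·0.9883^8 = +0.909834
d^4_{4,-4}(2.8348) = +0.909834
Attach z-rotation phases: D = e^{-i(4)(5.1119)}·(+0.909834)·e^{-i(-4)(0.3233)} = +0.867885-0.273082i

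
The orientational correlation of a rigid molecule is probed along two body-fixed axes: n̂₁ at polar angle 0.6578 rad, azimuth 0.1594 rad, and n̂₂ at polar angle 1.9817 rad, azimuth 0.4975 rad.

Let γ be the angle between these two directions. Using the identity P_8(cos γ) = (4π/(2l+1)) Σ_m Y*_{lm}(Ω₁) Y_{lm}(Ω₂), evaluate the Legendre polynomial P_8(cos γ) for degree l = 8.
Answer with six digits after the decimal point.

-0.069489

Term-by-term m-sum for l=8 (normalisation 4π/17 = 0.739198):
  m=-8: Y*=+0.002931+0.009625i  Y=-0.171954+0.191224i  product -0.002344-0.001095i
  m=-7: Y*=+0.022892+0.046791i  Y=+0.422404-0.149851i  product +0.016681+0.016334i
  m=-6: Y*=+0.095111+0.134816i  Y=-0.307531-0.048555i  product -0.022703-0.046078i
  m=-5: Y*=+0.245579+0.251345i  Y=-0.101275-0.077646i  product -0.005355-0.044523i
  m=-4: Y*=+0.387677+0.287199i  Y=+0.145276+0.326010i  product -0.037310+0.168109i
  m=-3: Y*=+0.282176+0.146259i  Y=+0.003270-0.041678i  product +0.007019-0.011282i
  m=-2: Y*=-0.148319-0.048954i  Y=+0.177971-0.274149i  product -0.039817+0.031949i
  m=-1: Y*=-0.400130-0.064326i  Y=-0.095505+0.051865i  product +0.041551-0.014609i
  m=+0: Y*=+0.030365-0.000000i  Y=-0.311118+0.000000i  product -0.009447+0.000000i
  m=+1: Y*=+0.400130-0.064326i  Y=+0.095505+0.051865i  product +0.041551+0.014609i
  m=+2: Y*=-0.148319+0.048954i  Y=+0.177971+0.274149i  product -0.039817-0.031949i
  m=+3: Y*=-0.282176+0.146259i  Y=-0.003270-0.041678i  product +0.007019+0.011282i
  m=+4: Y*=+0.387677-0.287199i  Y=+0.145276-0.326010i  product -0.037310-0.168109i
  m=+5: Y*=-0.245579+0.251345i  Y=+0.101275-0.077646i  product -0.005355+0.044523i
  m=+6: Y*=+0.095111-0.134816i  Y=-0.307531+0.048555i  product -0.022703+0.046078i
  m=+7: Y*=-0.022892+0.046791i  Y=-0.422404-0.149851i  product +0.016681-0.016334i
  m=+8: Y*=+0.002931-0.009625i  Y=-0.171954-0.191224i  product -0.002344+0.001095i
Total Σ_m = -0.094006+0.000000i. Multiply by 0.739198: -0.069489+0.000000i. P_8(cos γ) = -0.069489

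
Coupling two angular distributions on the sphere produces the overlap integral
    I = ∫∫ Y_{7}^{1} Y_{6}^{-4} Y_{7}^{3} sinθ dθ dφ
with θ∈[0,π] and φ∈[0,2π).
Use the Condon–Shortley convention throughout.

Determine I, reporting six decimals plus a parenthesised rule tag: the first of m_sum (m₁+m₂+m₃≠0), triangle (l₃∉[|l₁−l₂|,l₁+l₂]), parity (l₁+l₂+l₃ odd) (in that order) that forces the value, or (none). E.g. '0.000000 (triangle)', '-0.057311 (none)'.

-0.092761 (none)

m-sum 0 ✓  L=20 even ✓  1≤7≤13 ✓
Π(2lᵢ+1) = 15×13×15 = 2925
triangle coeff Δ(7,6,7) = 1/2444321880
Σ_t [0,6]: t=0:+1/2612736000 t=1:−1/20736000 t=2:+1/1658880 t=3:−1/746496 t=4:+1/1658880 t=5:−1/20736000 t=6:+1/2612736000 = -1/4354560
(3j)²=1000/138567 [(7 6 7; 0 0 0)], sign=+1
Σ_t [0,2]: t=0:+1/49766400 t=1:−1/10368000 t=2:+1/19906560 = -13/497664000
(3j)²=91/17765 [(7 6 7; 1 -4 3)], sign=-1
⇒ 4πI² = 1365000/12623809
I = (-1)√(1365000/12623809/(4π)) = -0.09276116
No selection rule forces the value: the integral is nonzero (none).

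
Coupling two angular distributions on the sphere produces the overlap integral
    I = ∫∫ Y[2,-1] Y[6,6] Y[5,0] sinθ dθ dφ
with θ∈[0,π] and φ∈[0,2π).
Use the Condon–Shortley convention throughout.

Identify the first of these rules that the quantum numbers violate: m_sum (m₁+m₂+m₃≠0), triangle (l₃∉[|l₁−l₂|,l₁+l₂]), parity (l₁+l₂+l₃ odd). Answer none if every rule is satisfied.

azimuthal sum: -1 + 6 + 0 = 5  ✗
4 ≤ 5 ≤ 8 (triangle on l)
L = 2 + 6 + 5 = 13 (odd)

m_sum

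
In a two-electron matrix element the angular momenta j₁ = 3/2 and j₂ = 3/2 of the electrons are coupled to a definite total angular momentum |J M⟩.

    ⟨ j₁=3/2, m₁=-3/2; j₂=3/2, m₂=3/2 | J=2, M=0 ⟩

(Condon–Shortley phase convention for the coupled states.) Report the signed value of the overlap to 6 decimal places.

triangle: 1!*2!*2!/6! = 4/720
(j±m)!: 0!*3!*3!*0!*2!*2! = 144
prefactor² = (2J+1)*Δ*N² = 4
  k=1: −1/(1!*0!*2!*2!*0!*0!) = -1/4
Σ = -1/4  ⇒  CG² = 4*(-1/4)² = 1/4
CG = −√(1/4) = -0.500000

-0.500000  (= −√(1/4))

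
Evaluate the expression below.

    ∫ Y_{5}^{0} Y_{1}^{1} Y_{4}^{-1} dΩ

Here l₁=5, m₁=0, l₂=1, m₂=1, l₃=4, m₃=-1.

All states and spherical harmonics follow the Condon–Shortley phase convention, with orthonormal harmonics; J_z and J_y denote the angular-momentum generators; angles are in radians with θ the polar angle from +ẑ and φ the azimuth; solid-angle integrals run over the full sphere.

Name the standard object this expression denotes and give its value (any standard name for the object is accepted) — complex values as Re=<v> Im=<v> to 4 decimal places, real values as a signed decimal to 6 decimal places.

This is a Gaunt coefficient — the integral of a triple product of spherical harmonics over the sphere.
m-sum 0 ✓  L=10 even ✓  4≤4≤6 ✓
Π(2lᵢ+1) = 11×3×9 = 297
triangle coeff Δ(5,1,4) = 1/495
Σ_t [1,1]: t=1:−1/576 = -1/576
(3j)²=5/99 [(5 1 4; 0 0 0)], sign=-1
Σ_t [2,2]: t=2:+1/1440 = 1/1440
(3j)²=2/99 [(5 1 4; 0 1 -1)], sign=-1
⇒ 4πI² = 10/33
I = (+1)√(10/33/(4π)) = 0.15528807

Gaunt coefficient, +0.155288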